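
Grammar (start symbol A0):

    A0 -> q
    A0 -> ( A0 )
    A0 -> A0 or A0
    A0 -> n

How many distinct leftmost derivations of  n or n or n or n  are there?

Parse trees for n or n or n or n:
  [A0 [A0 n] or [A0 [A0 n] or [A0 [A0 n] or [A0 n]]]]
  [A0 [A0 n] or [A0 [A0 [A0 n] or [A0 n]] or [A0 n]]]
  [A0 [A0 [A0 n] or [A0 n]] or [A0 [A0 n] or [A0 n]]]
  [A0 [A0 [A0 n] or [A0 [A0 n] or [A0 n]]] or [A0 n]]
  [A0 [A0 [A0 [A0 n] or [A0 n]] or [A0 n]] or [A0 n]]

5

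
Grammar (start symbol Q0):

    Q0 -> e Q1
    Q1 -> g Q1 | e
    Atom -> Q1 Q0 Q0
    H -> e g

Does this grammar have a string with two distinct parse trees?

Only Q0, Q1 are reachable from Q0; ignoring the rest: Restricted to the reachable nonterminals, every rule has the form A → t or A → t B, and no two rules for the same A share a first terminal. The grammar encodes a DFA — one run per string.

Unambiguous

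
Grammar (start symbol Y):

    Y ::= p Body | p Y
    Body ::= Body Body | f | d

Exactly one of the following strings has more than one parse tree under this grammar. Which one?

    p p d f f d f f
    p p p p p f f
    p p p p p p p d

p p d f f d f f

p p d f f d f f: 42 trees
p p p p p f f: 1 tree
p p p p p p p d: 1 tree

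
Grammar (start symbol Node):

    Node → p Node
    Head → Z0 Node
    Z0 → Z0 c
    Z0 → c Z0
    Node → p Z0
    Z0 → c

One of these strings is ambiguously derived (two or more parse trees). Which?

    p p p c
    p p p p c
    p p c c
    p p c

p p c c

p p p c: 1 tree
p p p p c: 1 tree
p p c c: 2 trees
p p c: 1 tree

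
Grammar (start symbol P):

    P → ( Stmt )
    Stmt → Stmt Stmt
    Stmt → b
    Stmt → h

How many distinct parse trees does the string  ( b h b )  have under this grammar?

2

Parse trees for ( b h b ):
  [P ( [Stmt [Stmt b] [Stmt [Stmt h] [Stmt b]]] )]
  [P ( [Stmt [Stmt [Stmt b] [Stmt h]] [Stmt b]] )]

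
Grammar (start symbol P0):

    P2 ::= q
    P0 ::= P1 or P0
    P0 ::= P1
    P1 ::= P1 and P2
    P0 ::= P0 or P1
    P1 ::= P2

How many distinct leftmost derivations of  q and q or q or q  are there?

Parse trees for q and q or q or q:
  [P0 [P1 [P1 [P2 q]] and [P2 q]] or [P0 [P1 [P2 q]] or [P0 [P1 [P2 q]]]]]
  [P0 [P1 [P1 [P2 q]] and [P2 q]] or [P0 [P0 [P1 [P2 q]]] or [P1 [P2 q]]]]
  [P0 [P0 [P1 [P1 [P2 q]] and [P2 q]] or [P0 [P1 [P2 q]]]] or [P1 [P2 q]]]
  [P0 [P0 [P0 [P1 [P1 [P2 q]] and [P2 q]]] or [P1 [P2 q]]] or [P1 [P2 q]]]

4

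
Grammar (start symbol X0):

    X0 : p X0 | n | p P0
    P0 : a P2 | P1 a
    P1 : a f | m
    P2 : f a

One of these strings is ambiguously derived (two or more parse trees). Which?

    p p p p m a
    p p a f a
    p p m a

p p p p m a: 1 tree
p p a f a: 2 trees
p p m a: 1 tree

p p a f a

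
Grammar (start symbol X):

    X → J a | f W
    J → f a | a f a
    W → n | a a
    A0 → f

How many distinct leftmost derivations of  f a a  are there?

2

Parse trees for f a a:
  [X [J f a] a]
  [X f [W a a]]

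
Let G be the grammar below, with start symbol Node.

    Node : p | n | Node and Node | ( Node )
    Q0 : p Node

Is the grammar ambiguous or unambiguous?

Ambiguous

Witness: n and n and n

Derivation 1: Node ⇒ Node and Node ⇒ n and Node ⇒ n and Node and Node ⇒ n and n and Node ⇒ n and n and n
Derivation 2: Node ⇒ Node and Node ⇒ Node and Node and Node ⇒ n and Node and Node ⇒ n and n and Node ⇒ n and n and n

Two distinct leftmost derivations for the same string.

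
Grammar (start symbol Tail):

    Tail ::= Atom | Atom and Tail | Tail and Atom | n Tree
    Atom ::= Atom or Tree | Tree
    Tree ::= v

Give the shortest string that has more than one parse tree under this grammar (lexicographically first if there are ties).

v and v

length 1: no string has ≥2 trees
length 2: no string has ≥2 trees
length 3: v and v has 2 parse trees

Two derivations of v and v:
  Tail ⇒ Atom and Tail ⇒ Tree and Tail ⇒ v and Tail ⇒ v and Atom ⇒ v and Tree ⇒ v and v
  Tail ⇒ Tail and Atom ⇒ Atom and Atom ⇒ Tree and Atom ⇒ v and Atom ⇒ v and Tree ⇒ v and v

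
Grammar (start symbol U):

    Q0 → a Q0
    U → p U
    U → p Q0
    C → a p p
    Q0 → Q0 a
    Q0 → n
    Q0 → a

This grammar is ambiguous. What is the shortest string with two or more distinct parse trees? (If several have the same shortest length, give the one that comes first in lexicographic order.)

length 2: no string has ≥2 trees
length 3: p a a has 2 parse trees

Two derivations of p a a:
  U ⇒ p Q0 ⇒ p a Q0 ⇒ p a a
  U ⇒ p Q0 ⇒ p Q0 a ⇒ p a a

p a a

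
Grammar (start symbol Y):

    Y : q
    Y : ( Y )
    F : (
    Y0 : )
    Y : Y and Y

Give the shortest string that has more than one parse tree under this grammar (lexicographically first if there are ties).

q and q and q

length 1: no string has ≥2 trees
length 3: no string has ≥2 trees
length 5: q and q and q has 2 parse trees

Two derivations of q and q and q:
  Y ⇒ Y and Y ⇒ q and Y ⇒ q and Y and Y ⇒ q and q and Y ⇒ q and q and q
  Y ⇒ Y and Y ⇒ Y and Y and Y ⇒ q and Y and Y ⇒ q and q and Y ⇒ q and q and q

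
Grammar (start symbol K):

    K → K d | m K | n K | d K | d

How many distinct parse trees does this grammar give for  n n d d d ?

11

Parse trees for n n d d d (showing first 6 of 11):
  [K [K [K n [K n [K d]]] d] d]
  [K [K n [K [K n [K d]] d]] d]
  [K [K n [K n [K [K d] d]]] d]
  [K [K n [K n [K d [K d]]]] d]
  [K n [K [K [K n [K d]] d] d]]
  [K n [K [K n [K [K d] d]] d]]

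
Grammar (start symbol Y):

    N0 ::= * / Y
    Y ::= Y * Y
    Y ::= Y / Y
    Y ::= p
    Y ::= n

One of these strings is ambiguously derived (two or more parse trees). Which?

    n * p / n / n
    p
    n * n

n * p / n / n: 5 trees
p: 1 tree
n * n: 1 tree

n * p / n / n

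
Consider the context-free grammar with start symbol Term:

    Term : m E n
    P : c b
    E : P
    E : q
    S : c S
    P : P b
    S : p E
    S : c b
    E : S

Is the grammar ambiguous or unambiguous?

Witness: m c b n

Derivation 1: Term ⇒ m E n ⇒ m P n ⇒ m c b n
Derivation 2: Term ⇒ m E n ⇒ m S n ⇒ m c b n

Two distinct leftmost derivations for the same string.

Ambiguous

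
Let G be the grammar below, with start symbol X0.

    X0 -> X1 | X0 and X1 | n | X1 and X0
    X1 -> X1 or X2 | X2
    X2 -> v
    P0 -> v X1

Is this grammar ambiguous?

Ambiguous

Witness: v and v

Derivation 1: X0 ⇒ X0 and X1 ⇒ X1 and X1 ⇒ X2 and X1 ⇒ v and X1 ⇒ v and X2 ⇒ v and v
Derivation 2: X0 ⇒ X1 and X0 ⇒ X2 and X0 ⇒ v and X0 ⇒ v and X1 ⇒ v and X2 ⇒ v and v

Two distinct leftmost derivations for the same string.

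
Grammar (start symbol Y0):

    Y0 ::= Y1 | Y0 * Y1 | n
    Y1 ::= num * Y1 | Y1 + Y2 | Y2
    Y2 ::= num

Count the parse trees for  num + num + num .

Parse trees for num + num + num:
  [Y0 [Y1 [Y1 [Y1 [Y2 num]] + [Y2 num]] + [Y2 num]]]

1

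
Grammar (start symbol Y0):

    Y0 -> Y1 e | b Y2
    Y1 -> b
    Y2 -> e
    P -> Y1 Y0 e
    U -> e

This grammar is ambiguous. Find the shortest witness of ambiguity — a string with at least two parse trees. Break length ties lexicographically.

b e

length 2: b e has 2 parse trees

Two derivations of b e:
  Y0 ⇒ Y1 e ⇒ b e
  Y0 ⇒ b Y2 ⇒ b e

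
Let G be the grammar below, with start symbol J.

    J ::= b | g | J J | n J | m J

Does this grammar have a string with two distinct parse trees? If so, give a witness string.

Witness: b b b

Derivation 1: J ⇒ J J ⇒ b J ⇒ b J J ⇒ b b J ⇒ b b b
Derivation 2: J ⇒ J J ⇒ J J J ⇒ b J J ⇒ b b J ⇒ b b b

Two distinct leftmost derivations for the same string.

Ambiguous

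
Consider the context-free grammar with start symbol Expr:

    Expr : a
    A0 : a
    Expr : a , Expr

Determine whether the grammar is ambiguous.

Unambiguous

Only Expr is reachable from Expr; ignoring the rest: Right-recursive list with a separator: after each atom, whether the separator follows determines the rule. One parse per string.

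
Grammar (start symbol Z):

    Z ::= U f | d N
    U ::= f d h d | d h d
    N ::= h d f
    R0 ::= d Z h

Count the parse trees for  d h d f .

2

Parse trees for d h d f:
  [Z [U d h d] f]
  [Z d [N h d f]]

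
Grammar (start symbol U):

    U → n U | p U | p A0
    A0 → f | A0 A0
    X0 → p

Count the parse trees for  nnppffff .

Parse trees for nnppffff:
  [U n [U n [U p [U p [A0 [A0 f] [A0 [A0 f] [A0 [A0 f] [A0 f]]]]]]]]
  [U n [U n [U p [U p [A0 [A0 f] [A0 [A0 [A0 f] [A0 f]] [A0 f]]]]]]]
  [U n [U n [U p [U p [A0 [A0 [A0 f] [A0 f]] [A0 [A0 f] [A0 f]]]]]]]
  [U n [U n [U p [U p [A0 [A0 [A0 f] [A0 [A0 f] [A0 f]]] [A0 f]]]]]]
  [U n [U n [U p [U p [A0 [A0 [A0 [A0 f] [A0 f]] [A0 f]] [A0 f]]]]]]

5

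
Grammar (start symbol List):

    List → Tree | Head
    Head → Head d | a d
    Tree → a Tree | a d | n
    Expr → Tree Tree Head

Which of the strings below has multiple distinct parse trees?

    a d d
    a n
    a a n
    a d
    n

a d

a d d: 1 tree
a n: 1 tree
a a n: 1 tree
a d: 2 trees
n: 1 tree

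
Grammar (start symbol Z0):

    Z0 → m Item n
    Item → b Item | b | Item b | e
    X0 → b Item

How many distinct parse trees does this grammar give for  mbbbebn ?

Parse trees for mbbbebn:
  [Z0 m [Item b [Item b [Item b [Item [Item e] b]]]] n]
  [Z0 m [Item b [Item b [Item [Item b [Item e]] b]]] n]
  [Z0 m [Item b [Item [Item b [Item b [Item e]]] b]] n]
  [Z0 m [Item [Item b [Item b [Item b [Item e]]]] b] n]

4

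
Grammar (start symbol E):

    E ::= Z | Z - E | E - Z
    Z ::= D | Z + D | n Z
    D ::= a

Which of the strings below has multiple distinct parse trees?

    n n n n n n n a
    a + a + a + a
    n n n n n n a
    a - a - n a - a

a - a - n a - a

n n n n n n n a: 1 tree
a + a + a + a: 1 tree
n n n n n n a: 1 tree
a - a - n a - a: 8 trees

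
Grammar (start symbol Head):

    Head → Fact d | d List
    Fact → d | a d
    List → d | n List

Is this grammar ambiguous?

Witness: d d

Derivation 1: Head ⇒ Fact d ⇒ d d
Derivation 2: Head ⇒ d List ⇒ d d

Two distinct leftmost derivations for the same string.

Ambiguous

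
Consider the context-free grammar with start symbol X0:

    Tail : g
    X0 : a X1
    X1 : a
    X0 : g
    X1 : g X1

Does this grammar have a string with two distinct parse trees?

Unambiguous

(Tail is unreachable from X0, so its rules don't affect L(X0).) Restricted to the reachable nonterminals, every rule has the form A → t or A → t B, and no two rules for the same A share a first terminal. The grammar encodes a DFA — one run per string.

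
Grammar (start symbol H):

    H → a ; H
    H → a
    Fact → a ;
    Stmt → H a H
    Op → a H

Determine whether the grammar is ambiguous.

Unambiguous

Only H is reachable from H; ignoring the rest: Right-recursive list with a separator: after each atom, whether the separator follows determines the rule. One parse per string.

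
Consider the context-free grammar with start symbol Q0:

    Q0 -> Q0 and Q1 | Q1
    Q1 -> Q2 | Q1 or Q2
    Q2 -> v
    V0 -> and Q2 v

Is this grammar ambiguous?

Unambiguous

(V0 is unreachable from Q0, so its rules don't affect L(Q0).) This is a standard precedence ladder (Q0 over Q1 over Q2), with each level left-recursive on its own operator ('and' at Q0, 'or' at Q1). That structure is LR(1), hence unambiguous.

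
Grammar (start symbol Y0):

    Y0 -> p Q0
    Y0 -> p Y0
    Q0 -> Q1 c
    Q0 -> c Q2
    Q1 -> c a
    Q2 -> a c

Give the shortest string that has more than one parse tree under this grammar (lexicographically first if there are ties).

length 4: p c a c has 2 parse trees

Two derivations of p c a c:
  Y0 ⇒ p Q0 ⇒ p Q1 c ⇒ p c a c
  Y0 ⇒ p Q0 ⇒ p c Q2 ⇒ p c a c

p c a c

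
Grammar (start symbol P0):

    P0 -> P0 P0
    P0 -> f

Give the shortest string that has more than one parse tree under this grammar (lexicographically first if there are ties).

length 1: no string has ≥2 trees
length 2: no string has ≥2 trees
length 3: f f f has 2 parse trees

Two derivations of f f f:
  P0 ⇒ P0 P0 ⇒ P0 P0 P0 ⇒ f P0 P0 ⇒ f f P0 ⇒ f f f
  P0 ⇒ P0 P0 ⇒ f P0 ⇒ f P0 P0 ⇒ f f P0 ⇒ f f f

f f f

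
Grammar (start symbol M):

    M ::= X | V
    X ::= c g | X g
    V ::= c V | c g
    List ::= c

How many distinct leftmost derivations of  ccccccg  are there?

Parse trees for ccccccg:
  [M [V c [V c [V c [V c [V c [V c g]]]]]]]

1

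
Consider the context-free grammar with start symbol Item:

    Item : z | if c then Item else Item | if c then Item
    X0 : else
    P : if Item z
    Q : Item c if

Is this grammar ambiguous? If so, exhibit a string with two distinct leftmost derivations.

Ambiguous

Witness: if c then if c then z else z

Derivation 1: Item ⇒ if c then Item else Item ⇒ if c then if c then Item else Item ⇒ if c then if c then z else Item ⇒ if c then if c then z else z
Derivation 2: Item ⇒ if c then Item ⇒ if c then if c then Item else Item ⇒ if c then if c then z else Item ⇒ if c then if c then z else z

Two distinct leftmost derivations for the same string.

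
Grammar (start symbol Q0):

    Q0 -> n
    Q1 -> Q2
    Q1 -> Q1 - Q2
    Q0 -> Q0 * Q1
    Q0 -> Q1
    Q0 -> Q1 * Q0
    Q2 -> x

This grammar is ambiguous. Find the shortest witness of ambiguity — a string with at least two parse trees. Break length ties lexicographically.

length 1: no string has ≥2 trees
length 3: x * x has 2 parse trees

Two derivations of x * x:
  Q0 ⇒ Q0 * Q1 ⇒ Q1 * Q1 ⇒ Q2 * Q1 ⇒ x * Q1 ⇒ x * Q2 ⇒ x * x
  Q0 ⇒ Q1 * Q0 ⇒ Q2 * Q0 ⇒ x * Q0 ⇒ x * Q1 ⇒ x * Q2 ⇒ x * x

x * x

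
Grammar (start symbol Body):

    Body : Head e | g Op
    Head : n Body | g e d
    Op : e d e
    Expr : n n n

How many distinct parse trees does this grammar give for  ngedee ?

Parse trees for ngedee:
  [Body [Head n [Body [Head g e d] e]] e]
  [Body [Head n [Body g [Op e d e]]] e]

2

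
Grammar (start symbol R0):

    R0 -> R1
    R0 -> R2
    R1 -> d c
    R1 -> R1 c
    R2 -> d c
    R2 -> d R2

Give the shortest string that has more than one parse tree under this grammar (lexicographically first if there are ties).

length 2: d c has 2 parse trees

Two derivations of d c:
  R0 ⇒ R1 ⇒ d c
  R0 ⇒ R2 ⇒ d c

d c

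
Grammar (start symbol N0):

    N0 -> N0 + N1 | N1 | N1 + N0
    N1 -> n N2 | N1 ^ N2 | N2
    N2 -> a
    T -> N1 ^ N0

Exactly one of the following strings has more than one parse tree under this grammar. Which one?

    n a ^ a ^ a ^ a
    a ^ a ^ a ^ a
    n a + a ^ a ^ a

n a ^ a ^ a ^ a: 1 tree
a ^ a ^ a ^ a: 1 tree
n a + a ^ a ^ a: 2 trees

n a + a ^ a ^ a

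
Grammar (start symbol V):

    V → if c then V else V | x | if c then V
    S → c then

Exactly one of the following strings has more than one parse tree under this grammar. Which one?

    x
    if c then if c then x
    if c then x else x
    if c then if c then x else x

if c then if c then x else x

x: 1 tree
if c then if c then x: 1 tree
if c then x else x: 1 tree
if c then if c then x else x: 2 trees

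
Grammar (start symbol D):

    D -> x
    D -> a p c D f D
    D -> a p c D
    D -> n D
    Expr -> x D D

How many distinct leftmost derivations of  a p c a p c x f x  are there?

Parse trees for a p c a p c x f x:
  [D a p c [D a p c [D x]] f [D x]]
  [D a p c [D a p c [D x] f [D x]]]

2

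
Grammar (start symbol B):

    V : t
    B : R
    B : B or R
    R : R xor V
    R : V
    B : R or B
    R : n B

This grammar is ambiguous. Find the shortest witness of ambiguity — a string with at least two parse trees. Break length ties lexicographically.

t or t

length 1: no string has ≥2 trees
length 2: no string has ≥2 trees
length 3: t or t has 2 parse trees

Two derivations of t or t:
  B ⇒ B or R ⇒ R or R ⇒ V or R ⇒ t or R ⇒ t or V ⇒ t or t
  B ⇒ R or B ⇒ V or B ⇒ t or B ⇒ t or R ⇒ t or V ⇒ t or t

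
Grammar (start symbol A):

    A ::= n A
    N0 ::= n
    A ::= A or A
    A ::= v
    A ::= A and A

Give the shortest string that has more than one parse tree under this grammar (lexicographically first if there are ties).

length 1: no string has ≥2 trees
length 2: no string has ≥2 trees
length 3: no string has ≥2 trees
length 4: n v and v has 2 parse trees

Two derivations of n v and v:
  A ⇒ n A ⇒ n A and A ⇒ n v and A ⇒ n v and v
  A ⇒ A and A ⇒ n A and A ⇒ n v and A ⇒ n v and v

n v and v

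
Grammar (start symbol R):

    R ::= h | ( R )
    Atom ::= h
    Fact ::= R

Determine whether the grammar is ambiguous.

Unambiguous

(Atom, Fact are unreachable from R, so their rules don't affect L(R).) L(R) is { openⁿ atom closeⁿ : n ≥ 0 }. The bracket depth fixes n, and the derivation is forced at every step.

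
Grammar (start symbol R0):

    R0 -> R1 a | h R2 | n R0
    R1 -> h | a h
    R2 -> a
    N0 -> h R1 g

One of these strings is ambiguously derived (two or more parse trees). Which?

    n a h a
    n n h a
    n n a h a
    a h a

n n h a

n a h a: 1 tree
n n h a: 2 trees
n n a h a: 1 tree
a h a: 1 tree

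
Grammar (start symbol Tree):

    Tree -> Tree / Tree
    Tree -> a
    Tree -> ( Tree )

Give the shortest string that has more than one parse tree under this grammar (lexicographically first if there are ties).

length 1: no string has ≥2 trees
length 3: no string has ≥2 trees
length 5: a / a / a has 2 parse trees

Two derivations of a / a / a:
  Tree ⇒ Tree / Tree ⇒ Tree / Tree / Tree ⇒ a / Tree / Tree ⇒ a / a / Tree ⇒ a / a / a
  Tree ⇒ Tree / Tree ⇒ a / Tree ⇒ a / Tree / Tree ⇒ a / a / Tree ⇒ a / a / a

a / a / a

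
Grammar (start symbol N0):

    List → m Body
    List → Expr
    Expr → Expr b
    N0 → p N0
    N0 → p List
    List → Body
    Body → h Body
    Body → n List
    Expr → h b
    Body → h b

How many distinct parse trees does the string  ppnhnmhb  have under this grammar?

Parse trees for ppnhnmhb:
  [N0 p [N0 p [List [Body n [List [Body h [Body n [List m [Body h b]]]]]]]]]

1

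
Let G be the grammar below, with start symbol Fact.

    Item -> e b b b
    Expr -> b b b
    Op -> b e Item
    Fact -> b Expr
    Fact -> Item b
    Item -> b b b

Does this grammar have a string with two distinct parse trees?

Ambiguous

Witness: b b b b

Derivation 1: Fact ⇒ b Expr ⇒ b b b b
Derivation 2: Fact ⇒ Item b ⇒ b b b b

Two distinct leftmost derivations for the same string.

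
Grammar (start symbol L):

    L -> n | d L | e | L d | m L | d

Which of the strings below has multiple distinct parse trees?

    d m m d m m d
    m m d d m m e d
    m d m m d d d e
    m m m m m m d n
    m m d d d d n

d m m d m m d: 1 tree
m m d d m m e d: 7 trees
m d m m d d d e: 1 tree
m m m m m m d n: 1 tree
m m d d d d n: 1 tree

m m d d m m e d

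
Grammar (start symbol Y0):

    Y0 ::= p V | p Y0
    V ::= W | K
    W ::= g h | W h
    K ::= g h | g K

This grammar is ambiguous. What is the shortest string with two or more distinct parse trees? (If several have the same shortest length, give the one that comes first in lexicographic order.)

p g h

length 3: p g h has 2 parse trees

Two derivations of p g h:
  Y0 ⇒ p V ⇒ p W ⇒ p g h
  Y0 ⇒ p V ⇒ p K ⇒ p g h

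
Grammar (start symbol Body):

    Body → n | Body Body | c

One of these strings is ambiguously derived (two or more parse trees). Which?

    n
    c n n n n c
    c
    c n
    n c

c n n n n c

n: 1 tree
c n n n n c: 42 trees
c: 1 tree
c n: 1 tree
n c: 1 tree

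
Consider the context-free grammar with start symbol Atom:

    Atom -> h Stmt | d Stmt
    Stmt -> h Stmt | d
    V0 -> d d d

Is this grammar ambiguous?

Only Atom, Stmt are reachable from Atom; ignoring the rest: Restricted to the reachable nonterminals, every rule has the form A → t or A → t B, and no two rules for the same A share a first terminal. The grammar encodes a DFA — one run per string.

Unambiguous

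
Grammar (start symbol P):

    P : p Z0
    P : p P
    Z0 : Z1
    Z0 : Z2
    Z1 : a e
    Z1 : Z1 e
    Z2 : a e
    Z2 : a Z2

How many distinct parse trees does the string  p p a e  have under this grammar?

2

Parse trees for p p a e:
  [P p [P p [Z0 [Z1 a e]]]]
  [P p [P p [Z0 [Z2 a e]]]]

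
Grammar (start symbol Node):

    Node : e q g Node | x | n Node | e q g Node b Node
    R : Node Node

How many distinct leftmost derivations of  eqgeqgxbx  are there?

2

Parse trees for eqgeqgxbx:
  [Node e q g [Node e q g [Node x] b [Node x]]]
  [Node e q g [Node e q g [Node x]] b [Node x]]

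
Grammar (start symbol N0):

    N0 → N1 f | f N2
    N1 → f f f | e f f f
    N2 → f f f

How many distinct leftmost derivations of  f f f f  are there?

Parse trees for f f f f:
  [N0 [N1 f f f] f]
  [N0 f [N2 f f f]]

2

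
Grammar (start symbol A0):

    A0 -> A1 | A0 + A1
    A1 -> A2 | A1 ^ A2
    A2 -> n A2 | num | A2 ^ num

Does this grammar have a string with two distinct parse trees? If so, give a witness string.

Witness: num ^ num

Derivation 1: A0 ⇒ A1 ⇒ A2 ⇒ A2 ^ num ⇒ num ^ num
Derivation 2: A0 ⇒ A1 ⇒ A1 ^ A2 ⇒ A2 ^ A2 ⇒ num ^ A2 ⇒ num ^ num

Two distinct leftmost derivations for the same string.

Ambiguous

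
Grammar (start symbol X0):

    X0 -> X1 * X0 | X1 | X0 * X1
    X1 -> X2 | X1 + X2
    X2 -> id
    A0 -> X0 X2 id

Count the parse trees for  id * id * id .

4

Parse trees for id * id * id:
  [X0 [X1 [X2 id]] * [X0 [X1 [X2 id]] * [X0 [X1 [X2 id]]]]]
  [X0 [X1 [X2 id]] * [X0 [X0 [X1 [X2 id]]] * [X1 [X2 id]]]]
  [X0 [X0 [X1 [X2 id]] * [X0 [X1 [X2 id]]]] * [X1 [X2 id]]]
  [X0 [X0 [X0 [X1 [X2 id]]] * [X1 [X2 id]]] * [X1 [X2 id]]]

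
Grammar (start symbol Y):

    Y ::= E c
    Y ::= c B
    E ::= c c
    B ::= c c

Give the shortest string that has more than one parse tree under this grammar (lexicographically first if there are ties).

length 3: c c c has 2 parse trees

Two derivations of c c c:
  Y ⇒ E c ⇒ c c c
  Y ⇒ c B ⇒ c c c

c c c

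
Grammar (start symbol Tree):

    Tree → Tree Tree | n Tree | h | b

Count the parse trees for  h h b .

Parse trees for h h b:
  [Tree [Tree h] [Tree [Tree h] [Tree b]]]
  [Tree [Tree [Tree h] [Tree h]] [Tree b]]

2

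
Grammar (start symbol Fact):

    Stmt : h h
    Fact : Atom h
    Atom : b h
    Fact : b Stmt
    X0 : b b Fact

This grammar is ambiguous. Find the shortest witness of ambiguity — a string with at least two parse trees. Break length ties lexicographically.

length 3: b h h has 2 parse trees

Two derivations of b h h:
  Fact ⇒ Atom h ⇒ b h h
  Fact ⇒ b Stmt ⇒ b h h

b h h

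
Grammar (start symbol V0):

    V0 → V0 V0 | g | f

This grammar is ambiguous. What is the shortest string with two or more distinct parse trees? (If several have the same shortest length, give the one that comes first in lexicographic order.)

length 1: no string has ≥2 trees
length 2: no string has ≥2 trees
length 3: f f f has 2 parse trees

Two derivations of f f f:
  V0 ⇒ V0 V0 ⇒ V0 V0 V0 ⇒ f V0 V0 ⇒ f f V0 ⇒ f f f
  V0 ⇒ V0 V0 ⇒ f V0 ⇒ f V0 V0 ⇒ f f V0 ⇒ f f f

f f f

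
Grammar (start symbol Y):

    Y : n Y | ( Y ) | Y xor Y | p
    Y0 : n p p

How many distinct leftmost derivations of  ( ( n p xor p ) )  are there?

Parse trees for ( ( n p xor p ) ):
  [Y ( [Y ( [Y n [Y [Y p] xor [Y p]]] )] )]
  [Y ( [Y ( [Y [Y n [Y p]] xor [Y p]] )] )]

2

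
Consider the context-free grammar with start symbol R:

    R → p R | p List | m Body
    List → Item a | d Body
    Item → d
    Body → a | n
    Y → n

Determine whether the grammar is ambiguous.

Ambiguous

Witness: p d a

Derivation 1: R ⇒ p List ⇒ p Item a ⇒ p d a
Derivation 2: R ⇒ p List ⇒ p d Body ⇒ p d a

Two distinct leftmost derivations for the same string.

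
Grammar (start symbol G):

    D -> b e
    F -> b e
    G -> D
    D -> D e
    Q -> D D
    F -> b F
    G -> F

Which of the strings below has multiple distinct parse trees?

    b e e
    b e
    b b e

b e e: 1 tree
b e: 2 trees
b b e: 1 tree

b e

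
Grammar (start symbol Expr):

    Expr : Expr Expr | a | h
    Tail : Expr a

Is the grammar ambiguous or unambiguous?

Ambiguous

Witness: a a a

Derivation 1: Expr ⇒ Expr Expr ⇒ Expr Expr Expr ⇒ a Expr Expr ⇒ a a Expr ⇒ a a a
Derivation 2: Expr ⇒ Expr Expr ⇒ a Expr ⇒ a Expr Expr ⇒ a a Expr ⇒ a a a

Two distinct leftmost derivations for the same string.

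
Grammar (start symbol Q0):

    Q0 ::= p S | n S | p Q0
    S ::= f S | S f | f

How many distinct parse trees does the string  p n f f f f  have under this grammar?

8

Parse trees for p n f f f f:
  [Q0 p [Q0 n [S f [S f [S f [S f]]]]]]
  [Q0 p [Q0 n [S f [S f [S [S f] f]]]]]
  [Q0 p [Q0 n [S f [S [S f [S f]] f]]]]
  [Q0 p [Q0 n [S f [S [S [S f] f] f]]]]
  [Q0 p [Q0 n [S [S f [S f [S f]]] f]]]
  [Q0 p [Q0 n [S [S f [S [S f] f]] f]]]
  [Q0 p [Q0 n [S [S [S f [S f]] f] f]]]
  [Q0 p [Q0 n [S [S [S [S f] f] f] f]]]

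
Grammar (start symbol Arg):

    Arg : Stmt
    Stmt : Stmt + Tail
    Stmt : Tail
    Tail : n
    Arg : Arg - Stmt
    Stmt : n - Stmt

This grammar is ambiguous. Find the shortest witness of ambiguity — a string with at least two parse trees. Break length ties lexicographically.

n - n

length 1: no string has ≥2 trees
length 3: n - n has 2 parse trees

Two derivations of n - n:
  Arg ⇒ Stmt ⇒ n - Stmt ⇒ n - Tail ⇒ n - n
  Arg ⇒ Arg - Stmt ⇒ Stmt - Stmt ⇒ Tail - Stmt ⇒ n - Stmt ⇒ n - Tail ⇒ n - n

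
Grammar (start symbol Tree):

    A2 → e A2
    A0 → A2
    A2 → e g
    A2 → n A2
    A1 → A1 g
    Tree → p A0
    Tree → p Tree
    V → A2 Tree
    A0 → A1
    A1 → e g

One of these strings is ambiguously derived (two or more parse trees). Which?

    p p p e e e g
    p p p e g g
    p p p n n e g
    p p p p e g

p p p e e e g: 1 tree
p p p e g g: 1 tree
p p p n n e g: 1 tree
p p p p e g: 2 trees

p p p p e g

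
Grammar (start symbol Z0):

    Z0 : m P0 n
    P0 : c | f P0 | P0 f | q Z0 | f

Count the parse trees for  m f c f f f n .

4

Parse trees for m f c f f f n:
  [Z0 m [P0 f [P0 [P0 [P0 [P0 c] f] f] f]] n]
  [Z0 m [P0 [P0 f [P0 [P0 [P0 c] f] f]] f] n]
  [Z0 m [P0 [P0 [P0 f [P0 [P0 c] f]] f] f] n]
  [Z0 m [P0 [P0 [P0 [P0 f [P0 c]] f] f] f] n]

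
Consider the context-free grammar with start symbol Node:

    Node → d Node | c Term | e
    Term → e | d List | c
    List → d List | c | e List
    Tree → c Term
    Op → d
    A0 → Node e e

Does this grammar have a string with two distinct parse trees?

(Tree, Op, A0 are unreachable from Node, so their rules don't affect L(Node).) Each reachable nonterminal has at most one production per leading terminal, and all productions are right-linear; the derivation is determined token-by-token.

Unambiguous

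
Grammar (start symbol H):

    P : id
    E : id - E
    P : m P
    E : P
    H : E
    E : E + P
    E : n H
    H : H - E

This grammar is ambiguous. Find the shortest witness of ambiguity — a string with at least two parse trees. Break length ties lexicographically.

id - id

length 1: no string has ≥2 trees
length 2: no string has ≥2 trees
length 3: id - id has 2 parse trees

Two derivations of id - id:
  H ⇒ E ⇒ id - E ⇒ id - P ⇒ id - id
  H ⇒ H - E ⇒ E - E ⇒ P - E ⇒ id - E ⇒ id - P ⇒ id - id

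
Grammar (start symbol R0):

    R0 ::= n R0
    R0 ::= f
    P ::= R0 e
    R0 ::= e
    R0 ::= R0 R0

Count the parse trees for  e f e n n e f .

24

Parse trees for e f e n n e f (showing first 6 of 24):
  [R0 [R0 e] [R0 [R0 f] [R0 [R0 e] [R0 n [R0 n [R0 [R0 e] [R0 f]]]]]]]
  [R0 [R0 e] [R0 [R0 f] [R0 [R0 e] [R0 n [R0 [R0 n [R0 e]] [R0 f]]]]]]
  [R0 [R0 e] [R0 [R0 f] [R0 [R0 e] [R0 [R0 n [R0 n [R0 e]]] [R0 f]]]]]
  [R0 [R0 e] [R0 [R0 f] [R0 [R0 [R0 e] [R0 n [R0 n [R0 e]]]] [R0 f]]]]
  [R0 [R0 e] [R0 [R0 [R0 f] [R0 e]] [R0 n [R0 n [R0 [R0 e] [R0 f]]]]]]
  [R0 [R0 e] [R0 [R0 [R0 f] [R0 e]] [R0 n [R0 [R0 n [R0 e]] [R0 f]]]]]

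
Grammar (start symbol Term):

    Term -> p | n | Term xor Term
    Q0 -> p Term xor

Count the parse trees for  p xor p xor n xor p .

Parse trees for p xor p xor n xor p:
  [Term [Term p] xor [Term [Term p] xor [Term [Term n] xor [Term p]]]]
  [Term [Term p] xor [Term [Term [Term p] xor [Term n]] xor [Term p]]]
  [Term [Term [Term p] xor [Term p]] xor [Term [Term n] xor [Term p]]]
  [Term [Term [Term p] xor [Term [Term p] xor [Term n]]] xor [Term p]]
  [Term [Term [Term [Term p] xor [Term p]] xor [Term n]] xor [Term p]]

5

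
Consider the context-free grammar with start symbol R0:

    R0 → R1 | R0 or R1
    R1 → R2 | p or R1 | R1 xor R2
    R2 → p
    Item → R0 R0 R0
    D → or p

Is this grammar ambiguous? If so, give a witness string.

Ambiguous

Witness: p or p

Derivation 1: R0 ⇒ R1 ⇒ p or R1 ⇒ p or R2 ⇒ p or p
Derivation 2: R0 ⇒ R0 or R1 ⇒ R1 or R1 ⇒ R2 or R1 ⇒ p or R1 ⇒ p or R2 ⇒ p or p

Two distinct leftmost derivations for the same string.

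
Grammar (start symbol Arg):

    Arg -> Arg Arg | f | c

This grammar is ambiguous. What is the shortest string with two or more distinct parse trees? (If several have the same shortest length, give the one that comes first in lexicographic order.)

length 1: no string has ≥2 trees
length 2: no string has ≥2 trees
length 3: c c c has 2 parse trees

Two derivations of c c c:
  Arg ⇒ Arg Arg ⇒ Arg Arg Arg ⇒ c Arg Arg ⇒ c c Arg ⇒ c c c
  Arg ⇒ Arg Arg ⇒ c Arg ⇒ c Arg Arg ⇒ c c Arg ⇒ c c c

c c c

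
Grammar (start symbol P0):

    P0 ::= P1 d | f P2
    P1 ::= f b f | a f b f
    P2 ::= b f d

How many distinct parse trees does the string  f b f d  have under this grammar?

Parse trees for f b f d:
  [P0 [P1 f b f] d]
  [P0 f [P2 b f d]]

2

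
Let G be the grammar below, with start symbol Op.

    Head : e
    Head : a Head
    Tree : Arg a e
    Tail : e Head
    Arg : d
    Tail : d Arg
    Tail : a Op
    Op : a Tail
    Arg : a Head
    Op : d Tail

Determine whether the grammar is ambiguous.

(Tree is unreachable from Op, so its rules don't affect L(Op).) The reachable rules are right-linear with at most one rule per (nonterminal, next-terminal) pair. Each input token forces the next rule, so parsing is deterministic.

Unambiguous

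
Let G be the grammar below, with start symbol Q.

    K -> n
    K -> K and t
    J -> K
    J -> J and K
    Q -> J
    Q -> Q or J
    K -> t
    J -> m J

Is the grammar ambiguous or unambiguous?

Ambiguous

Witness: n and t

Derivation 1: Q ⇒ J ⇒ K ⇒ K and t ⇒ n and t
Derivation 2: Q ⇒ J ⇒ J and K ⇒ K and K ⇒ n and K ⇒ n and t

Two distinct leftmost derivations for the same string.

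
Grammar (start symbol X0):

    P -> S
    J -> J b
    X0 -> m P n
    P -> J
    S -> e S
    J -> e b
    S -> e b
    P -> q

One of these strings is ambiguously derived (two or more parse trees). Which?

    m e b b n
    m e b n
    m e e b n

m e b b n: 1 tree
m e b n: 2 trees
m e e b n: 1 tree

m e b n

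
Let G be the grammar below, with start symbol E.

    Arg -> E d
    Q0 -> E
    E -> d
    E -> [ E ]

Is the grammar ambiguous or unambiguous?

Only E is reachable from E; ignoring the rest: L(E) is { openⁿ atom closeⁿ : n ≥ 0 }. The bracket depth fixes n, and the derivation is forced at every step.

Unambiguous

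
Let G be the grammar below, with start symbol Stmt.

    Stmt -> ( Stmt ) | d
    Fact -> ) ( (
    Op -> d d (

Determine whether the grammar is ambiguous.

Only Stmt is reachable from Stmt; ignoring the rest: Each string is a nest of matched brackets around a single atom. An opening bracket forces the recursive rule; an atom forces the base rule.

Unambiguous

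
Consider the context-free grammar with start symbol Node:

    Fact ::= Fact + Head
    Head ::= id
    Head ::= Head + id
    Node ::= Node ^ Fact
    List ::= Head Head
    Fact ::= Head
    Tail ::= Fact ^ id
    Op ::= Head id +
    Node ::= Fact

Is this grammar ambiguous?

Witness: id + id

Derivation 1: Node ⇒ Fact ⇒ Fact + Head ⇒ Head + Head ⇒ id + Head ⇒ id + id
Derivation 2: Node ⇒ Fact ⇒ Head ⇒ Head + id ⇒ id + id

Two distinct leftmost derivations for the same string.

Ambiguous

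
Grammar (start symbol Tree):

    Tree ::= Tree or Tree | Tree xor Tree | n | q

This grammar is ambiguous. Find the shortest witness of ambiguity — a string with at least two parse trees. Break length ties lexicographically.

length 1: no string has ≥2 trees
length 3: no string has ≥2 trees
length 5: n or n or n has 2 parse trees

Two derivations of n or n or n:
  Tree ⇒ Tree or Tree ⇒ Tree or Tree or Tree ⇒ n or Tree or Tree ⇒ n or n or Tree ⇒ n or n or n
  Tree ⇒ Tree or Tree ⇒ n or Tree ⇒ n or Tree or Tree ⇒ n or n or Tree ⇒ n or n or n

n or n or n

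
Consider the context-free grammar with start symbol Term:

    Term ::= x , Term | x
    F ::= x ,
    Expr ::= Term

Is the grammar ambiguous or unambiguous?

Unambiguous

(F, Expr are unreachable from Term, so their rules don't affect L(Term).) Right-recursive list with a separator: after each atom, whether the separator follows determines the rule. One parse per string.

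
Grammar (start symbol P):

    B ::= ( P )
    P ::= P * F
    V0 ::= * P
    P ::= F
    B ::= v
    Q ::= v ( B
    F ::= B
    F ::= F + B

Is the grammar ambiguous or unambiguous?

Only P, F, B are reachable from P; ignoring the rest: The grammar is stratified — P handles '*' (left-recursive), F handles '+', B atoms. Each operator has a fixed associativity and precedence level, so every string has one parse.

Unambiguous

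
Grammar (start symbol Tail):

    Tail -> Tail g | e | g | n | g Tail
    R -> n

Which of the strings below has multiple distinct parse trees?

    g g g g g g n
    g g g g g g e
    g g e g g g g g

g g e g g g g g

g g g g g g n: 1 tree
g g g g g g e: 1 tree
g g e g g g g g: 21 trees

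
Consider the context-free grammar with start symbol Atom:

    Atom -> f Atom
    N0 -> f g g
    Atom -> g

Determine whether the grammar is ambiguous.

Unambiguous

(N0 is unreachable from Atom, so its rules don't affect L(Atom).) Each reachable nonterminal has at most one production per leading terminal, and all productions are right-linear; the derivation is determined token-by-token.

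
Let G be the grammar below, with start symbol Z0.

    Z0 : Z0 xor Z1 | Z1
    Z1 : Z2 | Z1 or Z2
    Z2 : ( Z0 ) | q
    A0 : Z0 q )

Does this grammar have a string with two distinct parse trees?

Unambiguous

Only Z0, Z1, Z2 are reachable from Z0; ignoring the rest: This is a standard precedence ladder (Z0 over Z1 over Z2), with each level left-recursive on its own operator ('xor' at Z0, 'or' at Z1). That structure is LR(1), hence unambiguous.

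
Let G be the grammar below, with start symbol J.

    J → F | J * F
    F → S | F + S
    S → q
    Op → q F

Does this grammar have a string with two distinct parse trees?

Unambiguous

(Op is unreachable from J, so its rules don't affect L(J).) The grammar is stratified — J handles '*' (left-recursive), F handles '+', S atoms. Each operator has a fixed associativity and precedence level, so every string has one parse.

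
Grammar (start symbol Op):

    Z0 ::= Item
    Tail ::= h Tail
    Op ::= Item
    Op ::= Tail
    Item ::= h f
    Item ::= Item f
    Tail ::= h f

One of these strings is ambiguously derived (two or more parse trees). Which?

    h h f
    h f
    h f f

h f

h h f: 1 tree
h f: 2 trees
h f f: 1 tree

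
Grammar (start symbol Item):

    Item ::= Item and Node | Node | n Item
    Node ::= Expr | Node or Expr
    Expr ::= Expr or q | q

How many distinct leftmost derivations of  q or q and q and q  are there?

Parse trees for q or q and q and q:
  [Item [Item [Item [Node [Expr [Expr q] or q]]] and [Node [Expr q]]] and [Node [Expr q]]]
  [Item [Item [Item [Node [Node [Expr q]] or [Expr q]]] and [Node [Expr q]]] and [Node [Expr q]]]

2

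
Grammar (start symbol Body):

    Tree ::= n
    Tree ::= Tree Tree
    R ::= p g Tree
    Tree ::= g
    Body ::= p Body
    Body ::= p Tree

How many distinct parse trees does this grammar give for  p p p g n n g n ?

14

Parse trees for p p p g n n g n (showing first 6 of 14):
  [Body p [Body p [Body p [Tree [Tree g] [Tree [Tree n] [Tree [Tree n] [Tree [Tree g] [Tree n]]]]]]]]
  [Body p [Body p [Body p [Tree [Tree g] [Tree [Tree n] [Tree [Tree [Tree n] [Tree g]] [Tree n]]]]]]]
  [Body p [Body p [Body p [Tree [Tree g] [Tree [Tree [Tree n] [Tree n]] [Tree [Tree g] [Tree n]]]]]]]
  [Body p [Body p [Body p [Tree [Tree g] [Tree [Tree [Tree n] [Tree [Tree n] [Tree g]]] [Tree n]]]]]]
  [Body p [Body p [Body p [Tree [Tree g] [Tree [Tree [Tree [Tree n] [Tree n]] [Tree g]] [Tree n]]]]]]
  [Body p [Body p [Body p [Tree [Tree [Tree g] [Tree n]] [Tree [Tree n] [Tree [Tree g] [Tree n]]]]]]]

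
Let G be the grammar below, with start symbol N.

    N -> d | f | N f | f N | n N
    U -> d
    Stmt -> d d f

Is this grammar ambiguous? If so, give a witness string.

Witness: f f

Derivation 1: N ⇒ N f ⇒ f f
Derivation 2: N ⇒ f N ⇒ f f

Two distinct leftmost derivations for the same string.

Ambiguous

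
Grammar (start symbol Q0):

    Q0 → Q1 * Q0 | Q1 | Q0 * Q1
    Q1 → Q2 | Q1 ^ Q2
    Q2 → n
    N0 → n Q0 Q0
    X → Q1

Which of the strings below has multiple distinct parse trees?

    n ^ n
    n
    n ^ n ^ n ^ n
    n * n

n ^ n: 1 tree
n: 1 tree
n ^ n ^ n ^ n: 1 tree
n * n: 2 trees

n * n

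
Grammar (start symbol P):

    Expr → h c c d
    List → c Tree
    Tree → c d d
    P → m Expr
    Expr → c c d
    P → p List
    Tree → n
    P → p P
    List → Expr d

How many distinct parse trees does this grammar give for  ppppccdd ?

Parse trees for ppppccdd:
  [P p [P p [P p [P p [List c [Tree c d d]]]]]]
  [P p [P p [P p [P p [List [Expr c c d] d]]]]]

2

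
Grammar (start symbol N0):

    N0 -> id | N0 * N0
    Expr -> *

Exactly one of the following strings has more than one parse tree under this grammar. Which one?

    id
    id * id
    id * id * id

id: 1 tree
id * id: 1 tree
id * id * id: 2 trees

id * id * id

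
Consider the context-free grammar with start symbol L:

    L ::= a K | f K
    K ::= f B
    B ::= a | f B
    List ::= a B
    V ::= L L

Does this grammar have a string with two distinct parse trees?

(List, V are unreachable from L, so their rules don't affect L(L).) Each reachable nonterminal has at most one production per leading terminal, and all productions are right-linear; the derivation is determined token-by-token.

Unambiguous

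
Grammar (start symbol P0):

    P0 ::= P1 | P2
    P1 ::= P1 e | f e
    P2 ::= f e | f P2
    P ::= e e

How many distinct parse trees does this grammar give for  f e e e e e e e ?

1

Parse trees for f e e e e e e e:
  [P0 [P1 [P1 [P1 [P1 [P1 [P1 [P1 f e] e] e] e] e] e] e]]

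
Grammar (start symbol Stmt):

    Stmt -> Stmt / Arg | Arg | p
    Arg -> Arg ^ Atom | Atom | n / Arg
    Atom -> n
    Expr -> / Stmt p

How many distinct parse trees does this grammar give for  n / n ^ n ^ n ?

4

Parse trees for n / n ^ n ^ n:
  [Stmt [Stmt [Arg [Atom n]]] / [Arg [Arg [Arg [Atom n]] ^ [Atom n]] ^ [Atom n]]]
  [Stmt [Arg [Arg [Arg n / [Arg [Atom n]]] ^ [Atom n]] ^ [Atom n]]]
  [Stmt [Arg [Arg n / [Arg [Arg [Atom n]] ^ [Atom n]]] ^ [Atom n]]]
  [Stmt [Arg n / [Arg [Arg [Arg [Atom n]] ^ [Atom n]] ^ [Atom n]]]]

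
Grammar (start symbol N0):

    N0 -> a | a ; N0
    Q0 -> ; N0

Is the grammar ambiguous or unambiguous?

Only N0 is reachable from N0; ignoring the rest: The reachable grammar is A → atom sep A | atom. Each atom is followed by either the separator (recurse) or end-of-string (stop) — no choice point.

Unambiguous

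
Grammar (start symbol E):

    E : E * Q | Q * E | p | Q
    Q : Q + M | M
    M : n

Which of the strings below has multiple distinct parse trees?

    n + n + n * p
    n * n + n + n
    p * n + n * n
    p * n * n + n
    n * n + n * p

n * n + n + n

n + n + n * p: 1 tree
n * n + n + n: 2 trees
p * n + n * n: 1 tree
p * n * n + n: 1 tree
n * n + n * p: 1 tree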